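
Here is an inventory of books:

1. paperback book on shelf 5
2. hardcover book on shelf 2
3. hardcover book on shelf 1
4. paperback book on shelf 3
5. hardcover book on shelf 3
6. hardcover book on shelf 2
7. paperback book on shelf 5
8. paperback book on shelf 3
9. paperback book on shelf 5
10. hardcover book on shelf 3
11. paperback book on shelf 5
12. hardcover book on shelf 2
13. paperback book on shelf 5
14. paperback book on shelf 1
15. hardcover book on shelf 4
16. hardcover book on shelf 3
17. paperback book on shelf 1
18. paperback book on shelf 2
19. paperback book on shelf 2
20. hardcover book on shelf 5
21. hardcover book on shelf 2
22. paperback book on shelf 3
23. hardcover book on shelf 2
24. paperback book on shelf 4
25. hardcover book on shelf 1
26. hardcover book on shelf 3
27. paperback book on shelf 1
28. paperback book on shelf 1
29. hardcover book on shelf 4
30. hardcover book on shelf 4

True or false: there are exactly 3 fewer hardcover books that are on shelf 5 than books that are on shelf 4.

There is 1 hardcover book on shelf 5.
There are 4 books on shelf 4.
The claim requires 4 − 1 (= 3) to equal 3, which holds.

True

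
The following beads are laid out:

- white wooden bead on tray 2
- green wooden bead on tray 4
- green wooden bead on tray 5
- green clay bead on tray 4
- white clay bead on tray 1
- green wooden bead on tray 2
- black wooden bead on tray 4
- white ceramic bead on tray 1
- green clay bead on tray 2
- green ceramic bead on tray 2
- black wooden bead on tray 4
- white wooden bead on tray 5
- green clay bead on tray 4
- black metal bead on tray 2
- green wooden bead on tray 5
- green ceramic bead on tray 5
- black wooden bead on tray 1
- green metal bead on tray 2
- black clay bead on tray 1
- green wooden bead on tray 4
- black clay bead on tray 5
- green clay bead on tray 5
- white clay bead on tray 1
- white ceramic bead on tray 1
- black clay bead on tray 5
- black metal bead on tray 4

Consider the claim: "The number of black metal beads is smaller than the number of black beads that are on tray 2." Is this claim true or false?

False

There are 2 black metal beads.
There is 1 black bead on tray 2.
The claim requires 2 < 1, which does not hold.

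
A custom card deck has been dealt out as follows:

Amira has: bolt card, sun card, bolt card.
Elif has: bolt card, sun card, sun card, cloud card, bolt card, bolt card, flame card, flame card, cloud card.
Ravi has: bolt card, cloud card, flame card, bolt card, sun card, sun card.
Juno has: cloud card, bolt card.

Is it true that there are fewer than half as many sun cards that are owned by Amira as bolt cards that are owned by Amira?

sun cards owned by Amira: 1.
bolt cards owned by Amira: 2.
The claim requires 2 × 1 = 2 < 2, which does not hold.

False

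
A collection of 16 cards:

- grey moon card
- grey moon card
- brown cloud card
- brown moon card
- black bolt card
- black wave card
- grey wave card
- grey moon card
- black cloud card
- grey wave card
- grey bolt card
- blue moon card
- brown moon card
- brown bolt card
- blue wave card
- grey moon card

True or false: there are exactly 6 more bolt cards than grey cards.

False

bolt cards: 3.
grey cards: 7.
The claim requires 3 − 7 (= -4) to equal 6, which does not hold.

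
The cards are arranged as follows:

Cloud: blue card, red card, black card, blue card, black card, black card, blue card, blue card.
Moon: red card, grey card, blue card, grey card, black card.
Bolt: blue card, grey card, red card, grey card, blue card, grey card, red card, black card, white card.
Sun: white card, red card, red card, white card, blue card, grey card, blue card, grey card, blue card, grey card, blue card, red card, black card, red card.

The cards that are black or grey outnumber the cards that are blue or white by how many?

cards that are black or grey: 14.
cards that are blue or white: 14.
14 − 14 = 0.

0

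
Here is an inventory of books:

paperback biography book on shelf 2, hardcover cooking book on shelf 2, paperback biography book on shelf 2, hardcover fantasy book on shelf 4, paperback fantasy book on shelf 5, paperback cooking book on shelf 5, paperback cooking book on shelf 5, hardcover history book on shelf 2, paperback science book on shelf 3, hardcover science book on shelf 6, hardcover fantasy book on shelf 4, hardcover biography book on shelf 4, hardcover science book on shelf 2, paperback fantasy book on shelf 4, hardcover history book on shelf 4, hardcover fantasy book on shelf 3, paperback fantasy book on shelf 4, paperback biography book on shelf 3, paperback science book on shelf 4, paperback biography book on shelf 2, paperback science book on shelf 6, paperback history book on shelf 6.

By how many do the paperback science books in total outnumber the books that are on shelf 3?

0

paperback science books: 3.
books on shelf 3: 3.
3 − 3 = 0.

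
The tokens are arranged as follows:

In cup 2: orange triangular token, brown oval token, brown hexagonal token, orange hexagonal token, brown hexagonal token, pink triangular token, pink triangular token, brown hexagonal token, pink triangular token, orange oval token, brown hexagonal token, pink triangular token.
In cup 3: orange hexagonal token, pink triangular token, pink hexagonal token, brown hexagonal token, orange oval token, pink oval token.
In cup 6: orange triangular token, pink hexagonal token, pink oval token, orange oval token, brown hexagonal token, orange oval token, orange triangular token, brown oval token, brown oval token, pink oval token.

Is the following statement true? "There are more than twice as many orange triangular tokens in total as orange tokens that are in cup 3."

False

|orange triangular tokens| = 3.
|orange tokens in cup 3| = 2.
The claim requires 3 > 2 × 2 = 4, which does not hold.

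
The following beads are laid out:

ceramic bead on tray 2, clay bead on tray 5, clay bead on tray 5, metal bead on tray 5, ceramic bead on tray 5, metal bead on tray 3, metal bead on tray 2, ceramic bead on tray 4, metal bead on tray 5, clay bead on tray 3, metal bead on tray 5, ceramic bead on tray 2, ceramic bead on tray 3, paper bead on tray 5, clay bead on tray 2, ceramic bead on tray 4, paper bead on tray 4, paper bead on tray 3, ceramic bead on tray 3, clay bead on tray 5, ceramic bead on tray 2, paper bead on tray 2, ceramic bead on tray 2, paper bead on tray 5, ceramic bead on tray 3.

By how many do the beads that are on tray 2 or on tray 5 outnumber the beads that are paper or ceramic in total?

beads on tray 2 or on tray 5: 16.
beads that are paper or ceramic: 15.
16 − 15 = 1.

1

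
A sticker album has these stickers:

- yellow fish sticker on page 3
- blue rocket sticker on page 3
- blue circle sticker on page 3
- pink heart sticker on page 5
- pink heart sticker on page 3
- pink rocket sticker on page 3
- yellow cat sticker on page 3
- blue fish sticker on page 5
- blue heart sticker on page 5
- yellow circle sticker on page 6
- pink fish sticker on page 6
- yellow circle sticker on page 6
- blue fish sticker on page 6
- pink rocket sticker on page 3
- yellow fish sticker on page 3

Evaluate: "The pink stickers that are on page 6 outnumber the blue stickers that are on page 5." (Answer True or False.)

There is 1 pink sticker on page 6.
There are 2 blue stickers on page 5.
The claim requires 1 > 2, which does not hold.

False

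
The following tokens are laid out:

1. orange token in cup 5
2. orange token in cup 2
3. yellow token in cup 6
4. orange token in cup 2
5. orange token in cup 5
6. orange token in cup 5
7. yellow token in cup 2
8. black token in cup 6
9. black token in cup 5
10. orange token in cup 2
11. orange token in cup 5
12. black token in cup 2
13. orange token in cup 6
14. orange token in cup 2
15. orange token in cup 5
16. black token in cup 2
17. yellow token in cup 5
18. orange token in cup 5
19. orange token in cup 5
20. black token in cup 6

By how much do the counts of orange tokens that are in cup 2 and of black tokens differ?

1

orange tokens in cup 2: 4. black tokens: 5.
|4 − 5| = 5 − 4 = 1.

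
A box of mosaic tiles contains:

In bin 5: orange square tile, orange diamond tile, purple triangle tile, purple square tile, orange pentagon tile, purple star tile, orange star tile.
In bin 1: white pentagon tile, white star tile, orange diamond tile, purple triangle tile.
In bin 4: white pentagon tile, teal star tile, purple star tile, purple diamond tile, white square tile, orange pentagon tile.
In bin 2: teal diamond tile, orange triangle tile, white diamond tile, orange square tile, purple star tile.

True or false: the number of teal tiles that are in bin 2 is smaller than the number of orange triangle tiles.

False

teal tiles in bin 2: 1.
orange triangle tiles: 1.
The claim requires 1 < 1, which does not hold.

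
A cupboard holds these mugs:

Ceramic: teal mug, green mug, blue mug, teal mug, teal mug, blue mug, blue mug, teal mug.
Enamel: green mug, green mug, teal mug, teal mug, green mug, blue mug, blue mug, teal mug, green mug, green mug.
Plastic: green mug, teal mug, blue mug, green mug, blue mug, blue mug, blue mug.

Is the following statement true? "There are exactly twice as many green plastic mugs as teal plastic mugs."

True

green plastic mugs: 2.
teal plastic mugs: 1.
The claim requires 2 = 2 × 1 = 2, which holds.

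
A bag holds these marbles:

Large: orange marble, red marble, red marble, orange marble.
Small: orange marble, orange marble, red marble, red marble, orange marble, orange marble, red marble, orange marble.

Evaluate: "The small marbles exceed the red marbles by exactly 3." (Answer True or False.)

True

|small marbles| = 8.
|red marbles| = 5.
The claim requires 8 − 5 (= 3) to equal 3, which holds.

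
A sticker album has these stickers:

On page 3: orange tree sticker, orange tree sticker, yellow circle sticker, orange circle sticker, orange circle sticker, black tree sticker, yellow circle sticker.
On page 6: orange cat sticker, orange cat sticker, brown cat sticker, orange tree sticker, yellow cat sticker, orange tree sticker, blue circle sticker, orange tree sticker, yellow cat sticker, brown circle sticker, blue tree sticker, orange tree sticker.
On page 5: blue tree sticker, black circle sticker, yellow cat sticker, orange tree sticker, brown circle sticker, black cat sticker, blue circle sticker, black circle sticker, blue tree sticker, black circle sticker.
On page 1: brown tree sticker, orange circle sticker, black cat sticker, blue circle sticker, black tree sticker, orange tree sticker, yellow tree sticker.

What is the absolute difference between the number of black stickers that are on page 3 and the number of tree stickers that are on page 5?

2

black stickers on page 3: 1. tree stickers on page 5: 3.
|1 − 3| = 3 − 1 = 2.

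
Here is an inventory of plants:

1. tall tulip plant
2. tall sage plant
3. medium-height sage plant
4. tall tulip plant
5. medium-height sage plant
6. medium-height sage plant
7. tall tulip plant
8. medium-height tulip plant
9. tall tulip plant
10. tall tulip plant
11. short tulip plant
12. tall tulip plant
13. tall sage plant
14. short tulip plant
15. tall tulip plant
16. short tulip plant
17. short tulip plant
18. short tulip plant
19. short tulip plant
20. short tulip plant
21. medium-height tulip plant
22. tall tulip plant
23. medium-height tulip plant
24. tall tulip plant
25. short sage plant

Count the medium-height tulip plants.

3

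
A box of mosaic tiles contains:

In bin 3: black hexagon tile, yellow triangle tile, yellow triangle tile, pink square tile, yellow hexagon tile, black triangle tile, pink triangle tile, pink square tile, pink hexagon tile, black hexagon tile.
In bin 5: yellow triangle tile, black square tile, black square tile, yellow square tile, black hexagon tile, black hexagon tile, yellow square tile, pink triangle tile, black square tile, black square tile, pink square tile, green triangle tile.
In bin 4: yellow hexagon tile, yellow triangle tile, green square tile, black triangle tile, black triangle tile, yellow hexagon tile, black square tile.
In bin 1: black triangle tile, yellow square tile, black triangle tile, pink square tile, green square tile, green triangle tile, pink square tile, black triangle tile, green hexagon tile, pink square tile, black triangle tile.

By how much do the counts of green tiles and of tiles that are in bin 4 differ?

green tiles: 5. tiles in bin 4: 7.
|5 − 7| = 7 − 5 = 2.

2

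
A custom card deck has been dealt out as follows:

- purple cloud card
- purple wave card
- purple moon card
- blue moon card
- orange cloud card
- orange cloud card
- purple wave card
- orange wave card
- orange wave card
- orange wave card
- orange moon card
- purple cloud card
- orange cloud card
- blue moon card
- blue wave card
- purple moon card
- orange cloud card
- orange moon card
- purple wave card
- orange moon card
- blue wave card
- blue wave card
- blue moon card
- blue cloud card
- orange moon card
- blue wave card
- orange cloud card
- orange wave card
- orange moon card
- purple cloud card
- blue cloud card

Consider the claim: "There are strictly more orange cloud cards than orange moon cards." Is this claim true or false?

orange cloud cards: 5.
orange moon cards: 5.
The claim requires 5 > 5, which does not hold.

False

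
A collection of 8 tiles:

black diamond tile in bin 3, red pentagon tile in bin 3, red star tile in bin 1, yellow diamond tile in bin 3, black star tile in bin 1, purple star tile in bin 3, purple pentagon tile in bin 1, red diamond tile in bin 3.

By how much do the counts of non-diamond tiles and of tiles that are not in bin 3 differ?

2

non-diamond tiles: 5. tiles that are not in bin 3: 3.
|5 − 3| = 5 − 3 = 2.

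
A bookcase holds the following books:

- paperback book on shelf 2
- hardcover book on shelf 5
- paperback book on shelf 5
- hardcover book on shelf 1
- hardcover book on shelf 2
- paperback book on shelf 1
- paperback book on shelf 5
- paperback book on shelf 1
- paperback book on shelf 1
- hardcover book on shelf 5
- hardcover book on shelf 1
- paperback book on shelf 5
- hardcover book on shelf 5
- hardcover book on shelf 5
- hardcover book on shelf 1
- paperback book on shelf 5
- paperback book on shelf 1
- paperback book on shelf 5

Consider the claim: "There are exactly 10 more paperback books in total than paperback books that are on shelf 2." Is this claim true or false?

False

paperback books: 10.
paperback books on shelf 2: 1.
The claim requires 10 − 1 (= 9) to equal 10, which does not hold.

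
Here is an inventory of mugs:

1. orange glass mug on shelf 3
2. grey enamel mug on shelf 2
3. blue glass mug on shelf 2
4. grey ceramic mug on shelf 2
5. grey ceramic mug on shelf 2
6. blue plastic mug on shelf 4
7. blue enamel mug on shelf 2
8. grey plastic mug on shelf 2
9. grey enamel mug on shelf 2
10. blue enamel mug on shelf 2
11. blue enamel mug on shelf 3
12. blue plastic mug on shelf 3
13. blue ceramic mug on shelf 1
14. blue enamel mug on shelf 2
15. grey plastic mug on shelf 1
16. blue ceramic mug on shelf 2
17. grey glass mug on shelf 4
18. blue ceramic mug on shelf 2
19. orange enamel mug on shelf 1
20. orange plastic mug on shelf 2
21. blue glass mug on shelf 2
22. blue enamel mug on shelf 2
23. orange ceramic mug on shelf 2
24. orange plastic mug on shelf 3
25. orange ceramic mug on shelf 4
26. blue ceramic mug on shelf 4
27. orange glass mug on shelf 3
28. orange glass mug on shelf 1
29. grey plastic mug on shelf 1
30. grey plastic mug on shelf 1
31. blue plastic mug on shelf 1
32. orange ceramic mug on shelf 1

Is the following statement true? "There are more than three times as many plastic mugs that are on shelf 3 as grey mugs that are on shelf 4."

False

There are 2 plastic mugs on shelf 3.
There is 1 grey mug on shelf 4.
The claim requires 2 > 3 × 1 = 3, which does not hold.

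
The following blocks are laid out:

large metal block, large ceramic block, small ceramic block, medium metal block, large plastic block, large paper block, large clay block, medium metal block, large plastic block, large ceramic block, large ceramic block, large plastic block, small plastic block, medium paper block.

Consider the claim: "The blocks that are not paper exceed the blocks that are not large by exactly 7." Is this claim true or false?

True

blocks that are not paper: 12.
blocks that are not large: 5.
The claim requires 12 − 5 (= 7) to equal 7, which holds.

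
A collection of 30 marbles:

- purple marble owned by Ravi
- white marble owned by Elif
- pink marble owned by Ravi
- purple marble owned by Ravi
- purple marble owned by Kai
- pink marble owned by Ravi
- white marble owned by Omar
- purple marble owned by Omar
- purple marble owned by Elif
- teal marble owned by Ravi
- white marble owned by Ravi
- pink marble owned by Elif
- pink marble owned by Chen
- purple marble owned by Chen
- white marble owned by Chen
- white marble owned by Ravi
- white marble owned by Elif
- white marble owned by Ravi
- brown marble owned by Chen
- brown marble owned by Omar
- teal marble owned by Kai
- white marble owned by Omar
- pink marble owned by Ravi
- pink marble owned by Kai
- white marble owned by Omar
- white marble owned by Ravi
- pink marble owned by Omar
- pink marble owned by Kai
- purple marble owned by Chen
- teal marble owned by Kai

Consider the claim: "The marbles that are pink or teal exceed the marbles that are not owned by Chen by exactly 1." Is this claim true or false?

marbles that are pink or teal: 11.
marbles that are not owned by Chen: 25.
The claim requires 11 − 25 (= -14) to equal 1, which does not hold.

False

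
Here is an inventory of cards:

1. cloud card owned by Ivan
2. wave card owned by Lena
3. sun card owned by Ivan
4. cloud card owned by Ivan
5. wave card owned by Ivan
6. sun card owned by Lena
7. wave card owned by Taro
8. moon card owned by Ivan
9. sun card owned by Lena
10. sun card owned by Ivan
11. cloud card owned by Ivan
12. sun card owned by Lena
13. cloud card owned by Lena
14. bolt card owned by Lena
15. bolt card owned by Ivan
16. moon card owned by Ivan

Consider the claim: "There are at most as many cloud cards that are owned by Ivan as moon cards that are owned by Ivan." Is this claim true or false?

False

cloud cards owned by Ivan: 3.
moon cards owned by Ivan: 2.
The claim requires 3 ≤ 2, which does not hold.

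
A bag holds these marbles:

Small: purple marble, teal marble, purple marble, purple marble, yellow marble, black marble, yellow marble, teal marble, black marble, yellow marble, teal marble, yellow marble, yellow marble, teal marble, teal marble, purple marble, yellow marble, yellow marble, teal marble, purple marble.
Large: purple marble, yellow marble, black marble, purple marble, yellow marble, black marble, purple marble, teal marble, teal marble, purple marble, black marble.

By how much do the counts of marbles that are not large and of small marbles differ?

marbles that are not large: 20. small marbles: 20.
|20 − 20| = 20 − 20 = 0.

0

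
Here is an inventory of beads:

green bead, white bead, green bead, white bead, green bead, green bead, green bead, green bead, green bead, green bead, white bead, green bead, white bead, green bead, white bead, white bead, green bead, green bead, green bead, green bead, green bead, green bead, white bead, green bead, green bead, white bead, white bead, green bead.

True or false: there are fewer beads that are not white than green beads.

beads that are not white: 19.
green beads: 19.
The claim requires 19 < 19, which does not hold.

False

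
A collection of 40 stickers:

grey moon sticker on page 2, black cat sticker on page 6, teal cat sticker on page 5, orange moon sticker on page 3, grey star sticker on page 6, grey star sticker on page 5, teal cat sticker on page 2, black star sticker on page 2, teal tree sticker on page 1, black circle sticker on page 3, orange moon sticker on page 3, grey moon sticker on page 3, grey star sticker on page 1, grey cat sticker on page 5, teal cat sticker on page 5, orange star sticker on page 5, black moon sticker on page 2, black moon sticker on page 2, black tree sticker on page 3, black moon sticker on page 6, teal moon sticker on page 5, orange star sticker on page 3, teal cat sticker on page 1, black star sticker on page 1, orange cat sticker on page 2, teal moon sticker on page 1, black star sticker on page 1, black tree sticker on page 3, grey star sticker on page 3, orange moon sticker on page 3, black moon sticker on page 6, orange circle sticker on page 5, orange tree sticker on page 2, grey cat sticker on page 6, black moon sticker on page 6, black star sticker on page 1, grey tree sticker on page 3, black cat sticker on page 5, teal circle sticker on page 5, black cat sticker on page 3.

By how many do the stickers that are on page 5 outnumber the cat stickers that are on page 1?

stickers on page 5: 9.
cat stickers on page 1: 1.
9 − 1 = 8.

8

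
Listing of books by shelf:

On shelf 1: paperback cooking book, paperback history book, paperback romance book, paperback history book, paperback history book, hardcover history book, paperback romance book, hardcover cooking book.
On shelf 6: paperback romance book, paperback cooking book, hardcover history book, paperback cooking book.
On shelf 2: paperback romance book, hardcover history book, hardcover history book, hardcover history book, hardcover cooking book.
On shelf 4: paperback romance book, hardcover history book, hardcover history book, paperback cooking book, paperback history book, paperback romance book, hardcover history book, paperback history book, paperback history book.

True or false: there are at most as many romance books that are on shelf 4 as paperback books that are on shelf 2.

|romance books on shelf 4| = 2.
|paperback books on shelf 2| = 1.
The claim requires 2 ≤ 1, which does not hold.

False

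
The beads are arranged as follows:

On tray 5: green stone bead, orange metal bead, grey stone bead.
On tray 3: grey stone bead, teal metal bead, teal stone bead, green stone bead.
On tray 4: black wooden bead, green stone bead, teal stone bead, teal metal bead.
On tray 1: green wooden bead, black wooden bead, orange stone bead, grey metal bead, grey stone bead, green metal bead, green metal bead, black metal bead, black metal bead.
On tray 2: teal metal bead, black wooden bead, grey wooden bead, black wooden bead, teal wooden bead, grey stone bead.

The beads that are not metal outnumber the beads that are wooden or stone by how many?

0

beads that are not metal: 17.
beads that are wooden or stone: 17.
17 − 17 = 0.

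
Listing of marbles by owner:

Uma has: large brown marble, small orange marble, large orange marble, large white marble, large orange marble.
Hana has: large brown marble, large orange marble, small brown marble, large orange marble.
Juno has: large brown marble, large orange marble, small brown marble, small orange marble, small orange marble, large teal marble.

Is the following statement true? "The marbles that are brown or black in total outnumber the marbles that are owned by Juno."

There are 5 marbles that are brown or black.
Count of marbles owned by Juno: 6.
The claim requires 5 > 6, which does not hold.

False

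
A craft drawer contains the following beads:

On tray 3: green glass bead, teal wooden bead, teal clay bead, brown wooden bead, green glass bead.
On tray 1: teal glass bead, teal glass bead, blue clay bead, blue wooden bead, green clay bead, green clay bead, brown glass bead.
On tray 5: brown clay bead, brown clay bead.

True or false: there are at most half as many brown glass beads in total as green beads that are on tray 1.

There is 1 brown glass bead.
There are 2 green beads on tray 1.
The claim requires 2 × 1 = 2 ≤ 2, which holds.

True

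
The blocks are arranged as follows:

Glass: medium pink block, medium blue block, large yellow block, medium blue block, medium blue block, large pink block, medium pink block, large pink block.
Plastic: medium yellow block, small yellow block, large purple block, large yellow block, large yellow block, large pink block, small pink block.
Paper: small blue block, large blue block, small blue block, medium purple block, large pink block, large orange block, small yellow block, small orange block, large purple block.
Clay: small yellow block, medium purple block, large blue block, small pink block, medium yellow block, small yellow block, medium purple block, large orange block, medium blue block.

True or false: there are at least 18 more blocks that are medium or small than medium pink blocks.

blocks that are medium or small: 20.
medium pink blocks: 2.
The claim requires 20 − 2 = 18 ≥ 18, which holds.

True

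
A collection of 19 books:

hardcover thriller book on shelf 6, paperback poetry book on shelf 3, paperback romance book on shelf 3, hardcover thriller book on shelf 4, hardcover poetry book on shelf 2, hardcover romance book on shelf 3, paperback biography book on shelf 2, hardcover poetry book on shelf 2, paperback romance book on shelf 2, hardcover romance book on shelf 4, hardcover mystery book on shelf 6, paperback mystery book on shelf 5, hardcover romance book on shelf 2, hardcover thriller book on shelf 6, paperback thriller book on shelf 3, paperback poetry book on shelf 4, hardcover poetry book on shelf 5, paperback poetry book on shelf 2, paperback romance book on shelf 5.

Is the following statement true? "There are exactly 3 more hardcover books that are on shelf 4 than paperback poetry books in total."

False

|hardcover books on shelf 4| = 2.
|paperback poetry books| = 3.
The claim requires 2 − 3 (= -1) to equal 3, which does not hold.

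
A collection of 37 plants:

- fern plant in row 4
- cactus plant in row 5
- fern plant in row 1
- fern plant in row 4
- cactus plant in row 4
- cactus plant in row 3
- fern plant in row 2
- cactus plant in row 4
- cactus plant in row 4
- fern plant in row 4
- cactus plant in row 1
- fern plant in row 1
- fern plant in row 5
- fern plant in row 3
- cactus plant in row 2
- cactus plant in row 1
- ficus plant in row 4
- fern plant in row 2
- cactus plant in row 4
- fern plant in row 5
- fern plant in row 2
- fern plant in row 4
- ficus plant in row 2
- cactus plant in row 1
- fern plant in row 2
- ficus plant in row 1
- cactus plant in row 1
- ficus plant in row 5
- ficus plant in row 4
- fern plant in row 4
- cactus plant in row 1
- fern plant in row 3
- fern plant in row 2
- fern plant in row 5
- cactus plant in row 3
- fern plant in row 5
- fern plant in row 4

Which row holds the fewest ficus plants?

row 3

Counts by row (restricted to ficus plants): row 4→2, row 5→1, row 1→1, row 2→1, row 3→0.
The minimum is 0, held uniquely by row 3.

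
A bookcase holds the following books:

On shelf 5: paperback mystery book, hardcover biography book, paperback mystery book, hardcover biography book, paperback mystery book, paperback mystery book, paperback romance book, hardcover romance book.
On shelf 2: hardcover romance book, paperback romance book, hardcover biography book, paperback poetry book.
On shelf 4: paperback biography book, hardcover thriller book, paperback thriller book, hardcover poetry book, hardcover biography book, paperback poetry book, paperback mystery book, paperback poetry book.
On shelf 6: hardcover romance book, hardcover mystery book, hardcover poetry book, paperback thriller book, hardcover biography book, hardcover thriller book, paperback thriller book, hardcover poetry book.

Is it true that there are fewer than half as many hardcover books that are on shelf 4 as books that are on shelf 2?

False

There are 3 hardcover books on shelf 4.
There are 4 books on shelf 2.
The claim requires 2 × 3 = 6 < 4, which does not hold.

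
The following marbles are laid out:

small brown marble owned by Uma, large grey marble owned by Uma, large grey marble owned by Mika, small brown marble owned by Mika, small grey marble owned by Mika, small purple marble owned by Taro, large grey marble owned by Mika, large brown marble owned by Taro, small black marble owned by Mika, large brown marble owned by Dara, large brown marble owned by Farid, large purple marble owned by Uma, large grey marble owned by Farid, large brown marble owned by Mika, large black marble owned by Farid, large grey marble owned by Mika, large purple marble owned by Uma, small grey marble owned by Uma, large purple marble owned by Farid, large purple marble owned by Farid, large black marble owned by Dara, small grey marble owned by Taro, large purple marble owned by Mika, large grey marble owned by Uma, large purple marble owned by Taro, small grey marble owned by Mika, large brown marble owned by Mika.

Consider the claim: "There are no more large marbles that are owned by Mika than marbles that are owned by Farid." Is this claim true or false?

|large marbles owned by Mika| = 6.
|marbles owned by Farid| = 5.
The claim requires 6 ≤ 5, which does not hold.

False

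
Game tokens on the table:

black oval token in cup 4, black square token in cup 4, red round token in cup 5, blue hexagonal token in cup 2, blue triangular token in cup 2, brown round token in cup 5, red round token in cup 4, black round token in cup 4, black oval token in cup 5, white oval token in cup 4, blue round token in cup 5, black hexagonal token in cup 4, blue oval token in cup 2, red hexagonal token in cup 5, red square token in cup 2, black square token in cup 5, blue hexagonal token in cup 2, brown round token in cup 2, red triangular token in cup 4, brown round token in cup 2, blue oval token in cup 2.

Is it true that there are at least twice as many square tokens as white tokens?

There are 3 square tokens.
There is 1 white token.
The claim requires 3 ≥ 2 × 1 = 2, which holds.

True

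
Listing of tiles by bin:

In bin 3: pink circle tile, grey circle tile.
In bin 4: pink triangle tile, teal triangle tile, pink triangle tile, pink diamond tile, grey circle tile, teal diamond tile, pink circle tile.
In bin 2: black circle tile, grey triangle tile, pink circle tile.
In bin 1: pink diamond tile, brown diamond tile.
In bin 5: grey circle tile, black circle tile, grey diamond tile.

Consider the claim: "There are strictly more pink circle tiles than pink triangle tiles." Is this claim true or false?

True

|pink circle tiles| = 3.
|pink triangle tiles| = 2.
The claim requires 3 > 2, which holds.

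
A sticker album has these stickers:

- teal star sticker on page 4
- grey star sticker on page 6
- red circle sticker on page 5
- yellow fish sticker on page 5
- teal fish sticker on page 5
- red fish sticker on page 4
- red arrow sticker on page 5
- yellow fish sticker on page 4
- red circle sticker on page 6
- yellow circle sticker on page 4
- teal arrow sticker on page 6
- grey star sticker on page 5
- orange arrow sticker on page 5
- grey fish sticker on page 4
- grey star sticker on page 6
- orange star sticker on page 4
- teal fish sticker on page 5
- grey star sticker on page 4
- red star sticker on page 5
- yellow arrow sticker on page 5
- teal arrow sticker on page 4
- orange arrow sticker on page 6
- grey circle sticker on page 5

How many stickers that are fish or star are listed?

fish: 6; star: 7; together 6 + 7 = 13.

13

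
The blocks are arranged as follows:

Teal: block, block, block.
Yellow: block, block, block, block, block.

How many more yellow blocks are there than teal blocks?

2

yellow blocks: 5.
teal blocks: 3.
5 − 3 = 2.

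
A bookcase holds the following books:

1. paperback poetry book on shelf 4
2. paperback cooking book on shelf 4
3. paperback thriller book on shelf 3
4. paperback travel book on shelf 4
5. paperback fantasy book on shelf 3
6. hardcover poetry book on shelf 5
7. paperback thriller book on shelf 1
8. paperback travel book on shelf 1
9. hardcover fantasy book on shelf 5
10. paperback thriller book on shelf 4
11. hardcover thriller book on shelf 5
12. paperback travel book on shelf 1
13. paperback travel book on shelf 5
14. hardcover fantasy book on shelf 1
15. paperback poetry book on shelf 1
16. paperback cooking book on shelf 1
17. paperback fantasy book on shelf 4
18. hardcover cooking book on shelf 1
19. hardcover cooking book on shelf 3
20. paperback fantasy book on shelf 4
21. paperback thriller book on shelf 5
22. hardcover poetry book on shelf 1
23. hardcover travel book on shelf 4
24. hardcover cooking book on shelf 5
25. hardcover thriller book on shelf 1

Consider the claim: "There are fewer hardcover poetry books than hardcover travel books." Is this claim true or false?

False

There are 2 hardcover poetry books.
There is 1 hardcover travel book.
The claim requires 2 < 1, which does not hold.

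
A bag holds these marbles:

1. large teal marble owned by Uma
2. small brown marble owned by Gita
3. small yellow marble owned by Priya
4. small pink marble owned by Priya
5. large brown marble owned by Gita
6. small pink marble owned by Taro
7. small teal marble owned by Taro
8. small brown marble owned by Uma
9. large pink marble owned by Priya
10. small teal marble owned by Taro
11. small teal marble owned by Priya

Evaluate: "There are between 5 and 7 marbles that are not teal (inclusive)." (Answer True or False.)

|marbles that are not teal| = 7.
The claim requires 5 ≤ 7 ≤ 7, which holds.

True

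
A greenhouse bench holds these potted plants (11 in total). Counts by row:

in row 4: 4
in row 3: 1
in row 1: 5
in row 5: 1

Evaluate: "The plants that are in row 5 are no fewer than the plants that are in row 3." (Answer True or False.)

There is 1 plant in row 5.
There is 1 plant in row 3.
The claim requires 1 ≥ 1, which holds.

True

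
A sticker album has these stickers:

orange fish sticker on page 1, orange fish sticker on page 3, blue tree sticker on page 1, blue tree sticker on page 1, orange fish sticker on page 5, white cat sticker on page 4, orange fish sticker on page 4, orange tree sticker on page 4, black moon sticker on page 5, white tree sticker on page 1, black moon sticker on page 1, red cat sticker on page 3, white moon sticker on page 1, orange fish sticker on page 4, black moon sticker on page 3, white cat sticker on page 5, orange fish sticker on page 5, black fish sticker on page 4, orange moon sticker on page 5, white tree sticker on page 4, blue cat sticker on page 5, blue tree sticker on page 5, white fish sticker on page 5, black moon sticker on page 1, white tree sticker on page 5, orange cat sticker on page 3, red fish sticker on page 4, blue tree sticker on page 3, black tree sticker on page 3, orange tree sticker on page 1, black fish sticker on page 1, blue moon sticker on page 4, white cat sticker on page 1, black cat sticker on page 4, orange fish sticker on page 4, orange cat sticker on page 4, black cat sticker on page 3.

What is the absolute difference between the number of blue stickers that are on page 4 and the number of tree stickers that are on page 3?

1

blue stickers on page 4: 1. tree stickers on page 3: 2.
|1 − 2| = 2 − 1 = 1.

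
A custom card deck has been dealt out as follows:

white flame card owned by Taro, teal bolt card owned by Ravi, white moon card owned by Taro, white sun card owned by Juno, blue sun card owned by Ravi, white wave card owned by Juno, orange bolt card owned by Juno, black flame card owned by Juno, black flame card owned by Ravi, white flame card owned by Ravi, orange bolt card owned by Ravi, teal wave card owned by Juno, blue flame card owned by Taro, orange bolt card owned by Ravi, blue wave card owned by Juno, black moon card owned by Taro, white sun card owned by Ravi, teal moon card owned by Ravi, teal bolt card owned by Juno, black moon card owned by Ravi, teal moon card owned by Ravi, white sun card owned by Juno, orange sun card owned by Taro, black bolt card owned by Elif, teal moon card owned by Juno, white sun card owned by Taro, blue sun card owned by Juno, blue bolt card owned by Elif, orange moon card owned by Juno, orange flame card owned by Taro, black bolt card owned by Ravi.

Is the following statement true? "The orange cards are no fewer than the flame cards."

True

orange cards: 6.
flame cards: 6.
The claim requires 6 ≥ 6, which holds.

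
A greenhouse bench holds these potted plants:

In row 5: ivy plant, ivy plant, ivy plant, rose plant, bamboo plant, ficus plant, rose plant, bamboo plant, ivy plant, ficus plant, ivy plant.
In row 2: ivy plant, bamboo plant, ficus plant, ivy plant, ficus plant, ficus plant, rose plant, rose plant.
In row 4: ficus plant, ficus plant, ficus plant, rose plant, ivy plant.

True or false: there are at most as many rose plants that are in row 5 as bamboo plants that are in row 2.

|rose plants in row 5| = 2.
|bamboo plants in row 2| = 1.
The claim requires 2 ≤ 1, which does not hold.

False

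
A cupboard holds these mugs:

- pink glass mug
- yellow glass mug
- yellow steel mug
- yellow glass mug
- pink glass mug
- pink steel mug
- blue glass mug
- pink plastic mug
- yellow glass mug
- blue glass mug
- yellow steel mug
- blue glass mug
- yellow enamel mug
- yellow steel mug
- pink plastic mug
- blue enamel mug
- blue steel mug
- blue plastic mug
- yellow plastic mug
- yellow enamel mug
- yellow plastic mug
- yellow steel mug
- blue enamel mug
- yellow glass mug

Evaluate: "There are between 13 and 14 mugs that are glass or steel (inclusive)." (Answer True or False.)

False

There are 15 mugs that are glass or steel.
The claim requires 13 ≤ 15 ≤ 14, which does not hold.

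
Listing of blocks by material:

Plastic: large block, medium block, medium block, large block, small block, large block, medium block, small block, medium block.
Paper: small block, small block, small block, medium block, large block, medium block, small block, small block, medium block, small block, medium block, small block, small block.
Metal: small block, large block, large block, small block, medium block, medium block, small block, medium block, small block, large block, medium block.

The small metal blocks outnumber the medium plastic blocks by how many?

0

small metal blocks: 4.
medium plastic blocks: 4.
4 − 4 = 0.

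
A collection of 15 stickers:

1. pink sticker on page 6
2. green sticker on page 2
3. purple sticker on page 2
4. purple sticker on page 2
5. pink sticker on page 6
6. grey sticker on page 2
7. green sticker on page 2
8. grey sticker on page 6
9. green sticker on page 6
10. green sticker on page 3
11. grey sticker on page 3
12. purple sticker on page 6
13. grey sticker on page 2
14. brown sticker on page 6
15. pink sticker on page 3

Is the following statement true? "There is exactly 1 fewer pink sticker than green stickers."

pink stickers: 3.
green stickers: 4.
The claim requires 4 − 3 (= 1) to equal 1, which holds.

True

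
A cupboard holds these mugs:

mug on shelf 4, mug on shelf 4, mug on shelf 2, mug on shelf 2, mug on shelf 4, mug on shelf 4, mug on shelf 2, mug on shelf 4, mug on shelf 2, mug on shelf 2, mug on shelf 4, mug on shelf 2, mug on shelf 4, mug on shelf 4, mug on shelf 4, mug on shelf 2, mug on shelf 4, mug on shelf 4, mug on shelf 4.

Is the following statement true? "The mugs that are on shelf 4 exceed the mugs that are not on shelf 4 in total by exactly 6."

There are 12 mugs on shelf 4.
There are 7 mugs that are not on shelf 4.
The claim requires 12 − 7 (= 5) to equal 6, which does not hold.

False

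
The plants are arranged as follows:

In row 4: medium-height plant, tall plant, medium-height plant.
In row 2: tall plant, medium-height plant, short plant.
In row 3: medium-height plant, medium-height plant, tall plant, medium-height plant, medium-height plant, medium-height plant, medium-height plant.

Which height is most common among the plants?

medium-height

Counts by height: medium-height 9, tall 3, short 1.
The maximum is 9, held uniquely by medium-height.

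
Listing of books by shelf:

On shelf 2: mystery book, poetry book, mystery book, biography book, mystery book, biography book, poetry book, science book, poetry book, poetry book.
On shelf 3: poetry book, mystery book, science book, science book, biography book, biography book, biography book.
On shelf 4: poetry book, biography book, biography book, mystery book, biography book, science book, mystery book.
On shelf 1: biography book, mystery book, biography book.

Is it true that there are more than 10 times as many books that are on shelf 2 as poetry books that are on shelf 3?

books on shelf 2: 10.
poetry books on shelf 3: 1.
The claim requires 10 > 10 × 1 = 10, which does not hold.

False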